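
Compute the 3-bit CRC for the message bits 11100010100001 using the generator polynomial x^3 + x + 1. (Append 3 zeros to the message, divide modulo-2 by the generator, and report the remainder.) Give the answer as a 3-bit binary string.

101

Append 3 zeros: 11100010100001000. Divide by 1011 (XOR where the leading bit is 1):
  pos 0: 1110 XOR 1011 = 0101
  pos 1: 1010 XOR 1011 = 0001
  pos 4: 1010 XOR 1011 = 0001
  pos 7: 1100 XOR 1011 = 0111
  pos 8: 1110 XOR 1011 = 0101
  pos 9: 1010 XOR 1011 = 0001
  pos 12: 1100 XOR 1011 = 0111
  pos 13: 1110 XOR 1011 = 0101
Remainder (last 3 bits) = 101. This is the CRC / FCS.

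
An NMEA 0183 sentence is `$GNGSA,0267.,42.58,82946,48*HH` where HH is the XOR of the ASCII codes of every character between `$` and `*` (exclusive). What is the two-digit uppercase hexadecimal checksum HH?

69

XOR the ASCII codes of the payload characters:
  'G' = 0x47 → acc = 0x47
  'N' = 0x4E → acc = 0x09
  'G' = 0x47 → acc = 0x4E
  'S' = 0x53 → acc = 0x1D
  'A' = 0x41 → acc = 0x5C
  ',' = 0x2C → acc = 0x70
  '0' = 0x30 → acc = 0x40
  '2' = 0x32 → acc = 0x72
  '6' = 0x36 → acc = 0x44
  '7' = 0x37 → acc = 0x73
  '.' = 0x2E → acc = 0x5D
  ',' = 0x2C → acc = 0x71
  '4' = 0x34 → acc = 0x45
  '2' = 0x32 → acc = 0x77
  '.' = 0x2E → acc = 0x59
  '5' = 0x35 → acc = 0x6C
  '8' = 0x38 → acc = 0x54
  ',' = 0x2C → acc = 0x78
  '8' = 0x38 → acc = 0x40
  '2' = 0x32 → acc = 0x72
  '9' = 0x39 → acc = 0x4B
  '4' = 0x34 → acc = 0x7F
  '6' = 0x36 → acc = 0x49
  ',' = 0x2C → acc = 0x65
  '4' = 0x34 → acc = 0x51
  '8' = 0x38 → acc = 0x69
Checksum = 0x69.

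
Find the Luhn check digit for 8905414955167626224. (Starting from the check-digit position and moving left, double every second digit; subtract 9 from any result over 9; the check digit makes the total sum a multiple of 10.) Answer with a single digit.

4

Partial digits right→left: 4 2 2 6 2 6 7 6 1 5 5 9 4 1 4 5 0 9 8
Double every second digit counting from the check-digit position (so the 1st, 3rd, 5th, ... of the partial from the right).
  doubled (with −9 where >9): 8 4 4 5 2 1 8 8 0 7 → sum 47
  kept as-is: 2 6 6 6 5 9 1 5 9 → sum 49
Total = 47 + 49 = 96.
Check digit = (10 − (96 mod 10)) mod 10 = 4.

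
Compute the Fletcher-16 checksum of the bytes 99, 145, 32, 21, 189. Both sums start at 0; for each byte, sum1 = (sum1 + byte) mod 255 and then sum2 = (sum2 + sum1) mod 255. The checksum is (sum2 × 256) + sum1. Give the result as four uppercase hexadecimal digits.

7FE7

Running sums (mod 255):
  after byte 0 (99): sum1=99, sum2=99
  after byte 1 (145): sum1=244, sum2=88
  after byte 2 (32): sum1=21, sum2=109
  after byte 3 (21): sum1=42, sum2=151
  after byte 4 (189): sum1=231, sum2=127
Checksum = sum2·256 + sum1 = 127·256 + 231 = 32743 = 0x7FE7.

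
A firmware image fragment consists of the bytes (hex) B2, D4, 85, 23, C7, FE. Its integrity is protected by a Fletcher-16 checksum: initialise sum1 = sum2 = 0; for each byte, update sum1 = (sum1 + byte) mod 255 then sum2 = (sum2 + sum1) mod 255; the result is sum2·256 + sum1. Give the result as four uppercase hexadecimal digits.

66F6

Running sums (mod 255):
  after byte 0 (B2): sum1=178, sum2=178
  after byte 1 (D4): sum1=135, sum2=58
  after byte 2 (85): sum1=13, sum2=71
  after byte 3 (23): sum1=48, sum2=119
  after byte 4 (C7): sum1=247, sum2=111
  after byte 5 (FE): sum1=246, sum2=102
Checksum = sum2·256 + sum1 = 102·256 + 246 = 26358 = 0x66F6.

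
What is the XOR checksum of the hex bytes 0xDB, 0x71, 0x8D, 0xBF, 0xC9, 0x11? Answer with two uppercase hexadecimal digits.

40

XOR the bytes together:
  start with 0xDB
  0xDB ⊕ 0x71 = 0xAA
  0xAA ⊕ 0x8D = 0x27
  0x27 ⊕ 0xBF = 0x98
  0x98 ⊕ 0xC9 = 0x51
  0x51 ⊕ 0x11 = 0x40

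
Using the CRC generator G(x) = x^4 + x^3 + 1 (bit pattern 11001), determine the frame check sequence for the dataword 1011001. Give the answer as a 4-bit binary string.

1010

Append 4 zeros: 10110010000. Divide by 11001 (XOR where the leading bit is 1):
  pos 0: 10110 XOR 11001 = 01111
  pos 1: 11110 XOR 11001 = 00111
  pos 3: 11110 XOR 11001 = 00111
  pos 5: 11100 XOR 11001 = 00101
Remainder (last 4 bits) = 1010. This is the CRC / FCS.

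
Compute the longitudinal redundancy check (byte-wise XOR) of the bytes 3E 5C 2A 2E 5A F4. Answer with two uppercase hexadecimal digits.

XOR the bytes together:
  start with 0x3E
  0x3E ⊕ 0x5C = 0x62
  0x62 ⊕ 0x2A = 0x48
  0x48 ⊕ 0x2E = 0x66
  0x66 ⊕ 0x5A = 0x3C
  0x3C ⊕ 0xF4 = 0xC8

C8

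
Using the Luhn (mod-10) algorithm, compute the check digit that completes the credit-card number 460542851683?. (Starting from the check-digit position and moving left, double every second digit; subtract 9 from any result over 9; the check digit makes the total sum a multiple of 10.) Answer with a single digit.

Partial digits right→left: 3 8 6 1 5 8 2 4 5 0 6 4
Double every second digit counting from the check-digit position (so the 1st, 3rd, 5th, ... of the partial from the right).
  doubled (with −9 where >9): 6 3 1 4 1 3 → sum 18
  kept as-is: 8 1 8 4 0 4 → sum 25
Total = 18 + 25 = 43.
Check digit = (10 − (43 mod 10)) mod 10 = 7.

7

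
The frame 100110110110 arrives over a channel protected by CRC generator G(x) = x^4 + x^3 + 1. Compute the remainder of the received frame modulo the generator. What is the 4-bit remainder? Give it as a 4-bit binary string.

Modulo-2 division of 100110110110 by 11001:
  pos 0: 10011 XOR 11001 = 01010
  pos 1: 10100 XOR 11001 = 01101
  pos 2: 11011 XOR 11001 = 00010
  pos 5: 10101 XOR 11001 = 01100
  pos 6: 11001 XOR 11001 = 00000
Remainder = 0000 (zero — the frame passes the CRC check).

0000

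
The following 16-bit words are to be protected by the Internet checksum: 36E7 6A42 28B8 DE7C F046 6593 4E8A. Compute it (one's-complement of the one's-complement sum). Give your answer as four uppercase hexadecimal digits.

B33C

One's-complement addition (fold any carry out of bit 15 back into bit 0):
  0x36E7 + 0x6A42 = 0x0A129
  0xA129 + 0x28B8 = 0x0C9E1
  0xC9E1 + 0xDE7C = 0x1A85D → wrap carry → 0xA85E
  0xA85E + 0xF046 = 0x198A4 → wrap carry → 0x98A5
  0x98A5 + 0x6593 = 0x0FE38
  0xFE38 + 0x4E8A = 0x14CC2 → wrap carry → 0x4CC3
One's-complement sum = 0x4CC3.
Checksum = ~0x4CC3 & 0xFFFF = 0xB33C.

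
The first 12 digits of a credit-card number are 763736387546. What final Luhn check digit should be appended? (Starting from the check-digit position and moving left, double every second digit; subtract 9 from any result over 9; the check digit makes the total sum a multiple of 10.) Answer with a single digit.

Partial digits right→left: 6 4 5 7 8 3 6 3 7 3 6 7
Double every second digit counting from the check-digit position (so the 1st, 3rd, 5th, ... of the partial from the right).
  doubled (with −9 where >9): 3 1 7 3 5 3 → sum 22
  kept as-is: 4 7 3 3 3 7 → sum 27
Total = 22 + 27 = 49.
Check digit = (10 − (49 mod 10)) mod 10 = 1.

1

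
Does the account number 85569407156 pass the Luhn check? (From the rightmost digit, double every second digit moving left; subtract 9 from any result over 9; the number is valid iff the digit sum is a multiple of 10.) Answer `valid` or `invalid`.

From the right, keep odd positions and double even positions (subtract 9 from any doubled value over 9):
  doubled (positions 2,4,...): 1 5 8 3 1 → sum 18
  kept (positions 1,3,...): 6 1 0 9 5 8 → sum 29
Total = 47.
47 mod 10 = 7, so the number is invalid.

invalid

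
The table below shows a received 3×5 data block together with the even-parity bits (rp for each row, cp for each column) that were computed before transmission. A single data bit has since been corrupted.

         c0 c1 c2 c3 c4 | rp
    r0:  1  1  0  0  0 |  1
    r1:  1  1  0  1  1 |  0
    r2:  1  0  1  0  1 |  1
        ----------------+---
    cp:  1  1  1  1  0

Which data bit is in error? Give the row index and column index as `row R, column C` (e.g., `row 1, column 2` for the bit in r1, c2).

Recompute each row's even parity and compare to rp:
  r0: data parity 0, sent rp 1 → mismatch
  r1: data parity 0, sent rp 0 → ok
  r2: data parity 1, sent rp 1 → ok
Recompute each column's even parity and compare to cp:
  c0: data parity 1, sent cp 1 → ok
  c1: data parity 0, sent cp 1 → mismatch
  c2: data parity 1, sent cp 1 → ok
  c3: data parity 1, sent cp 1 → ok
  c4: data parity 0, sent cp 0 → ok
Exactly one row (r0) and one column (c1) fail → the flipped bit is at their intersection.

row 0, column 1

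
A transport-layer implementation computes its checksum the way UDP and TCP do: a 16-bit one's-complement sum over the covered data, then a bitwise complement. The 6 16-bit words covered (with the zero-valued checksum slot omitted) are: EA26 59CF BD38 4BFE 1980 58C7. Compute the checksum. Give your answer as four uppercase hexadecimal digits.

One's-complement addition (fold any carry out of bit 15 back into bit 0):
  0xEA26 + 0x59CF = 0x143F5 → wrap carry → 0x43F6
  0x43F6 + 0xBD38 = 0x1012E → wrap carry → 0x012F
  0x012F + 0x4BFE = 0x04D2D
  0x4D2D + 0x1980 = 0x066AD
  0x66AD + 0x58C7 = 0x0BF74
One's-complement sum = 0xBF74.
Checksum = ~0xBF74 & 0xFFFF = 0x408B.

408B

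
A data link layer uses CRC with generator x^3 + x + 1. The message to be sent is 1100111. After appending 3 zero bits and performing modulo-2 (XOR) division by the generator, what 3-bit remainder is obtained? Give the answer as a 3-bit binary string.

100

Append 3 zeros: 1100111000. Divide by 1011 (XOR where the leading bit is 1):
  pos 0: 1100 XOR 1011 = 0111
  pos 1: 1111 XOR 1011 = 0100
  pos 2: 1001 XOR 1011 = 0010
  pos 4: 1010 XOR 1011 = 0001
Remainder (last 3 bits) = 100. This is the CRC / FCS.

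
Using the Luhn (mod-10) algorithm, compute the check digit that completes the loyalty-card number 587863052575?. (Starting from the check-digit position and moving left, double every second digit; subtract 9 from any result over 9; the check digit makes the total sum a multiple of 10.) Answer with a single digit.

0

Partial digits right→left: 5 7 5 2 5 0 3 6 8 7 8 5
Double every second digit counting from the check-digit position (so the 1st, 3rd, 5th, ... of the partial from the right).
  doubled (with −9 where >9): 1 1 1 6 7 7 → sum 23
  kept as-is: 7 2 0 6 7 5 → sum 27
Total = 23 + 27 = 50.
Check digit = (10 − (50 mod 10)) mod 10 = 0.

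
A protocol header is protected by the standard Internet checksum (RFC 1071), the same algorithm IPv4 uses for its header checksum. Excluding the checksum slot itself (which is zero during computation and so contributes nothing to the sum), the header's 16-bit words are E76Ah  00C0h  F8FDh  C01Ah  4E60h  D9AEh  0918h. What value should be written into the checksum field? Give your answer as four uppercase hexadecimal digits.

2D95

One's-complement addition (fold any carry out of bit 15 back into bit 0):
  0xE76A + 0x00C0 = 0x0E82A
  0xE82A + 0xF8FD = 0x1E127 → wrap carry → 0xE128
  0xE128 + 0xC01A = 0x1A142 → wrap carry → 0xA143
  0xA143 + 0x4E60 = 0x0EFA3
  0xEFA3 + 0xD9AE = 0x1C951 → wrap carry → 0xC952
  0xC952 + 0x0918 = 0x0D26A
One's-complement sum = 0xD26A.
Checksum = ~0xD26A & 0xFFFF = 0x2D95.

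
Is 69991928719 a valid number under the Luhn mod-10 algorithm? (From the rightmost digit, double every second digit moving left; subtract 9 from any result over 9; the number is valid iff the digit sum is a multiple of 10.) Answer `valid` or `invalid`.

From the right, keep odd positions and double even positions (subtract 9 from any doubled value over 9):
  doubled (positions 2,4,...): 2 7 9 9 9 → sum 36
  kept (positions 1,3,...): 9 7 2 1 9 6 → sum 34
Total = 70.
70 mod 10 = 0, so the number is valid.

valid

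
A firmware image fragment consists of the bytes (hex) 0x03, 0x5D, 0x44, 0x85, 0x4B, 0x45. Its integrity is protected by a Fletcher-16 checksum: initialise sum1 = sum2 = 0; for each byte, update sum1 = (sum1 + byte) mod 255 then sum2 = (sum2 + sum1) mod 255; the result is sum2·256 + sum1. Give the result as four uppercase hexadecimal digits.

Running sums (mod 255):
  after byte 0 (0x03): sum1=3, sum2=3
  after byte 1 (0x5D): sum1=96, sum2=99
  after byte 2 (0x44): sum1=164, sum2=8
  after byte 3 (0x85): sum1=42, sum2=50
  after byte 4 (0x4B): sum1=117, sum2=167
  after byte 5 (0x45): sum1=186, sum2=98
Checksum = sum2·256 + sum1 = 98·256 + 186 = 25274 = 0x62BA.

62BA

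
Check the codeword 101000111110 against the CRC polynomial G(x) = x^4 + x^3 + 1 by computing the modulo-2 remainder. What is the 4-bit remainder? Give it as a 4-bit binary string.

Modulo-2 division of 101000111110 by 11001:
  pos 0: 10100 XOR 11001 = 01101
  pos 1: 11010 XOR 11001 = 00011
  pos 4: 11111 XOR 11001 = 00110
  pos 6: 11011 XOR 11001 = 00010
Remainder = 0100 (nonzero — an error is detected).

0100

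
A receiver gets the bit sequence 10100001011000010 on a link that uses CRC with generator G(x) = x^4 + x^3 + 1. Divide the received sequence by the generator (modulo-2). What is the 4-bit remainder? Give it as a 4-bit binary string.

Modulo-2 division of 10100001011000010 by 11001:
  pos 0: 10100 XOR 11001 = 01101
  pos 1: 11010 XOR 11001 = 00011
  pos 4: 11010 XOR 11001 = 00011
  pos 7: 11110 XOR 11001 = 00111
  pos 9: 11100 XOR 11001 = 00101
  pos 11: 10101 XOR 11001 = 01100
  pos 12: 11000 XOR 11001 = 00001
Remainder = 0001 (nonzero — an error is detected).

0001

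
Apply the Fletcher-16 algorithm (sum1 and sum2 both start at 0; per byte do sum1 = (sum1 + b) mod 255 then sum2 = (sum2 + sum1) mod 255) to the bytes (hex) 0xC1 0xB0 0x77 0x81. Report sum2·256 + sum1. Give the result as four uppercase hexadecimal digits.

Running sums (mod 255):
  after byte 0 (0xC1): sum1=193, sum2=193
  after byte 1 (0xB0): sum1=114, sum2=52
  after byte 2 (0x77): sum1=233, sum2=30
  after byte 3 (0x81): sum1=107, sum2=137
Checksum = sum2·256 + sum1 = 137·256 + 107 = 35179 = 0x896B.

896B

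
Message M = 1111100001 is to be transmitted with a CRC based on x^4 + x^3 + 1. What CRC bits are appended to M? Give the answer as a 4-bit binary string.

Append 4 zeros: 11111000010000. Divide by 11001 (XOR where the leading bit is 1):
  pos 0: 11111 XOR 11001 = 00110
  pos 2: 11000 XOR 11001 = 00001
  pos 6: 10010 XOR 11001 = 01011
  pos 7: 10110 XOR 11001 = 01111
  pos 8: 11110 XOR 11001 = 00111
Remainder (last 4 bits) = 1110. This is the CRC / FCS.

1110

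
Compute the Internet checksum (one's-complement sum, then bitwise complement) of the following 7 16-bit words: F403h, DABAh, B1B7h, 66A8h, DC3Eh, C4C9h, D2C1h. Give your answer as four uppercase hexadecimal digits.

One's-complement addition (fold any carry out of bit 15 back into bit 0):
  0xF403 + 0xDABA = 0x1CEBD → wrap carry → 0xCEBE
  0xCEBE + 0xB1B7 = 0x18075 → wrap carry → 0x8076
  0x8076 + 0x66A8 = 0x0E71E
  0xE71E + 0xDC3E = 0x1C35C → wrap carry → 0xC35D
  0xC35D + 0xC4C9 = 0x18826 → wrap carry → 0x8827
  0x8827 + 0xD2C1 = 0x15AE8 → wrap carry → 0x5AE9
One's-complement sum = 0x5AE9.
Checksum = ~0x5AE9 & 0xFFFF = 0xA516.

A516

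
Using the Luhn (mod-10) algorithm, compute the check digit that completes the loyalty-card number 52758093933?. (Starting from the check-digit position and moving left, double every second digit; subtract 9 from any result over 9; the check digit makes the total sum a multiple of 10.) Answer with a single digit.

0

Partial digits right→left: 3 3 9 3 9 0 8 5 7 2 5
Double every second digit counting from the check-digit position (so the 1st, 3rd, 5th, ... of the partial from the right).
  doubled (with −9 where >9): 6 9 9 7 5 1 → sum 37
  kept as-is: 3 3 0 5 2 → sum 13
Total = 37 + 13 = 50.
Check digit = (10 − (50 mod 10)) mod 10 = 0.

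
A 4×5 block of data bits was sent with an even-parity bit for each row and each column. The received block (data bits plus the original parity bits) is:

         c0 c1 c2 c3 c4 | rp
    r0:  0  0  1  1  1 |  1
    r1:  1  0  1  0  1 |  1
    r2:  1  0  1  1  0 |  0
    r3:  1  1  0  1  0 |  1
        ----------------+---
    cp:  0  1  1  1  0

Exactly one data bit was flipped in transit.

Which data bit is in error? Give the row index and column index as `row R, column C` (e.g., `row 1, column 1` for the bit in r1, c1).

Recompute each row's even parity and compare to rp:
  r0: data parity 1, sent rp 1 → ok
  r1: data parity 1, sent rp 1 → ok
  r2: data parity 1, sent rp 0 → mismatch
  r3: data parity 1, sent rp 1 → ok
Recompute each column's even parity and compare to cp:
  c0: data parity 1, sent cp 0 → mismatch
  c1: data parity 1, sent cp 1 → ok
  c2: data parity 1, sent cp 1 → ok
  c3: data parity 1, sent cp 1 → ok
  c4: data parity 0, sent cp 0 → ok
Exactly one row (r2) and one column (c0) fail → the flipped bit is at their intersection.

row 2, column 0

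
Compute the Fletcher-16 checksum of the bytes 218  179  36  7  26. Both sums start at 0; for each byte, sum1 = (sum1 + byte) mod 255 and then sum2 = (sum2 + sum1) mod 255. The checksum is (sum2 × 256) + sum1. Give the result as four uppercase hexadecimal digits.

Running sums (mod 255):
  after byte 0 (218): sum1=218, sum2=218
  after byte 1 (179): sum1=142, sum2=105
  after byte 2 (36): sum1=178, sum2=28
  after byte 3 (7): sum1=185, sum2=213
  after byte 4 (26): sum1=211, sum2=169
Checksum = sum2·256 + sum1 = 169·256 + 211 = 43475 = 0xA9D3.

A9D3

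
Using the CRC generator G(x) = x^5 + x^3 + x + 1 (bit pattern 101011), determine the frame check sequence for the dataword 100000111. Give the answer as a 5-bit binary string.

Append 5 zeros: 10000011100000. Divide by 101011 (XOR where the leading bit is 1):
  pos 0: 100000 XOR 101011 = 001011
  pos 2: 101111 XOR 101011 = 000100
  pos 5: 100100 XOR 101011 = 001111
  pos 7: 111100 XOR 101011 = 010111
  pos 8: 101110 XOR 101011 = 000101
Remainder (last 5 bits) = 00101. This is the CRC / FCS.

00101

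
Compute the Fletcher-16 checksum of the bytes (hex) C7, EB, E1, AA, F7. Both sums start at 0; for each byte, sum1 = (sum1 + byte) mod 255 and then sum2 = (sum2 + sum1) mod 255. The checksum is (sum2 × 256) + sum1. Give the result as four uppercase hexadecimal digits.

8938

Running sums (mod 255):
  after byte 0 (C7): sum1=199, sum2=199
  after byte 1 (EB): sum1=179, sum2=123
  after byte 2 (E1): sum1=149, sum2=17
  after byte 3 (AA): sum1=64, sum2=81
  after byte 4 (F7): sum1=56, sum2=137
Checksum = sum2·256 + sum1 = 137·256 + 56 = 35128 = 0x8938.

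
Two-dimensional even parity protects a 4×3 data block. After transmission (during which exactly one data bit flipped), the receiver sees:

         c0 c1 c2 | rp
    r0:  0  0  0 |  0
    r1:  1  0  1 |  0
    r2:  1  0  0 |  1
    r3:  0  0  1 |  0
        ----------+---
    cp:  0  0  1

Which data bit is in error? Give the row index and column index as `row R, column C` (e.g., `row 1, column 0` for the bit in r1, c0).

row 3, column 2

Recompute each row's even parity and compare to rp:
  r0: data parity 0, sent rp 0 → ok
  r1: data parity 0, sent rp 0 → ok
  r2: data parity 1, sent rp 1 → ok
  r3: data parity 1, sent rp 0 → mismatch
Recompute each column's even parity and compare to cp:
  c0: data parity 0, sent cp 0 → ok
  c1: data parity 0, sent cp 0 → ok
  c2: data parity 0, sent cp 1 → mismatch
Exactly one row (r3) and one column (c2) fail → the flipped bit is at their intersection.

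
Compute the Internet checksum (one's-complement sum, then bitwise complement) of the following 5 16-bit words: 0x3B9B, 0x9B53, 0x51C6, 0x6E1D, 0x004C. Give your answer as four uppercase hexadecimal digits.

68E1

One's-complement addition (fold any carry out of bit 15 back into bit 0):
  0x3B9B + 0x9B53 = 0x0D6EE
  0xD6EE + 0x51C6 = 0x128B4 → wrap carry → 0x28B5
  0x28B5 + 0x6E1D = 0x096D2
  0x96D2 + 0x004C = 0x0971E
One's-complement sum = 0x971E.
Checksum = ~0x971E & 0xFFFF = 0x68E1.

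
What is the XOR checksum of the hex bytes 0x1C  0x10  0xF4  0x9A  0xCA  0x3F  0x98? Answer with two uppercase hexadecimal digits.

XOR the bytes together:
  start with 0x1C
  0x1C ⊕ 0x10 = 0x0C
  0x0C ⊕ 0xF4 = 0xF8
  0xF8 ⊕ 0x9A = 0x62
  0x62 ⊕ 0xCA = 0xA8
  0xA8 ⊕ 0x3F = 0x97
  0x97 ⊕ 0x98 = 0x0F

0F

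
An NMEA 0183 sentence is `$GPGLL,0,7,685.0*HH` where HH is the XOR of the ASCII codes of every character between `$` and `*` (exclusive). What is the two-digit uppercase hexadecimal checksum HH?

XOR the ASCII codes of the payload characters:
  'G' = 0x47 → acc = 0x47
  'P' = 0x50 → acc = 0x17
  'G' = 0x47 → acc = 0x50
  'L' = 0x4C → acc = 0x1C
  'L' = 0x4C → acc = 0x50
  ',' = 0x2C → acc = 0x7C
  '0' = 0x30 → acc = 0x4C
  ',' = 0x2C → acc = 0x60
  '7' = 0x37 → acc = 0x57
  ',' = 0x2C → acc = 0x7B
  '6' = 0x36 → acc = 0x4D
  '8' = 0x38 → acc = 0x75
  '5' = 0x35 → acc = 0x40
  '.' = 0x2E → acc = 0x6E
  '0' = 0x30 → acc = 0x5E
Checksum = 0x5E.

5E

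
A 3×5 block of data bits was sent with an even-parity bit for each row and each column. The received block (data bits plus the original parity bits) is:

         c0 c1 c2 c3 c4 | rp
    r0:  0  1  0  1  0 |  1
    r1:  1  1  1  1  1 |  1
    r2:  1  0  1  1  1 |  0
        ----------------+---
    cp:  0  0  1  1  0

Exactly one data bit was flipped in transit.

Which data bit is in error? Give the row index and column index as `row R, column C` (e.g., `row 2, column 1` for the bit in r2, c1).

Recompute each row's even parity and compare to rp:
  r0: data parity 0, sent rp 1 → mismatch
  r1: data parity 1, sent rp 1 → ok
  r2: data parity 0, sent rp 0 → ok
Recompute each column's even parity and compare to cp:
  c0: data parity 0, sent cp 0 → ok
  c1: data parity 0, sent cp 0 → ok
  c2: data parity 0, sent cp 1 → mismatch
  c3: data parity 1, sent cp 1 → ok
  c4: data parity 0, sent cp 0 → ok
Exactly one row (r0) and one column (c2) fail → the flipped bit is at their intersection.

row 0, column 2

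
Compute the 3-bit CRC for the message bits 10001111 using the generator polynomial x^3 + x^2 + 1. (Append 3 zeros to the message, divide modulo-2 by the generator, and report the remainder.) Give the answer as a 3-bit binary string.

Append 3 zeros: 10001111000. Divide by 1101 (XOR where the leading bit is 1):
  pos 0: 1000 XOR 1101 = 0101
  pos 1: 1011 XOR 1101 = 0110
  pos 2: 1101 XOR 1101 = 0000
  pos 6: 1100 XOR 1101 = 0001
Remainder (last 3 bits) = 010. This is the CRC / FCS.

010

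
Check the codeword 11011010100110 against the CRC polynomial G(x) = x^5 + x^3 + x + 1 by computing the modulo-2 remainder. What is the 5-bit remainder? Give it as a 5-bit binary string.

00000

Modulo-2 division of 11011010100110 by 101011:
  pos 0: 110110 XOR 101011 = 011101
  pos 1: 111011 XOR 101011 = 010000
  pos 2: 100000 XOR 101011 = 001011
  pos 4: 101110 XOR 101011 = 000101
  pos 7: 101011 XOR 101011 = 000000
Remainder = 00000 (zero — the frame passes the CRC check).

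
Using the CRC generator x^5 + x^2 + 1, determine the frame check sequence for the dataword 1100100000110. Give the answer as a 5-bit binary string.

01010

Append 5 zeros: 110010000011000000. Divide by 100101 (XOR where the leading bit is 1):
  pos 0: 110010 XOR 100101 = 010111
  pos 1: 101110 XOR 100101 = 001011
  pos 3: 101100 XOR 100101 = 001001
  pos 5: 100101 XOR 100101 = 000000
  pos 11: 100000 XOR 100101 = 000101
Remainder (last 5 bits) = 01010. This is the CRC / FCS.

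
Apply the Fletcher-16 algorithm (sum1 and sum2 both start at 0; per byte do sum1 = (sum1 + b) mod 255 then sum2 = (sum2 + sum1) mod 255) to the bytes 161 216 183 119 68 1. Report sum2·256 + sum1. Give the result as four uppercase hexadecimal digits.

D4EE

Running sums (mod 255):
  after byte 0 (161): sum1=161, sum2=161
  after byte 1 (216): sum1=122, sum2=28
  after byte 2 (183): sum1=50, sum2=78
  after byte 3 (119): sum1=169, sum2=247
  after byte 4 (68): sum1=237, sum2=229
  after byte 5 (1): sum1=238, sum2=212
Checksum = sum2·256 + sum1 = 212·256 + 238 = 54510 = 0xD4EE.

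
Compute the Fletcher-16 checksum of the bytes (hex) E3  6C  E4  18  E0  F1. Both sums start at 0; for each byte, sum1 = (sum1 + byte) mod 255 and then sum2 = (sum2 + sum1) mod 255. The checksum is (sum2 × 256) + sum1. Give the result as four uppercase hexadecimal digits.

Running sums (mod 255):
  after byte 0 (E3): sum1=227, sum2=227
  after byte 1 (6C): sum1=80, sum2=52
  after byte 2 (E4): sum1=53, sum2=105
  after byte 3 (18): sum1=77, sum2=182
  after byte 4 (E0): sum1=46, sum2=228
  after byte 5 (F1): sum1=32, sum2=5
Checksum = sum2·256 + sum1 = 5·256 + 32 = 1312 = 0x0520.

0520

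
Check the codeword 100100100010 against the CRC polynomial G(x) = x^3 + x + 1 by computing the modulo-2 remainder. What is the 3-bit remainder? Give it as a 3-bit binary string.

001

Modulo-2 division of 100100100010 by 1011:
  pos 0: 1001 XOR 1011 = 0010
  pos 2: 1000 XOR 1011 = 0011
  pos 4: 1110 XOR 1011 = 0101
  pos 5: 1010 XOR 1011 = 0001
  pos 8: 1010 XOR 1011 = 0001
Remainder = 001 (nonzero — an error is detected).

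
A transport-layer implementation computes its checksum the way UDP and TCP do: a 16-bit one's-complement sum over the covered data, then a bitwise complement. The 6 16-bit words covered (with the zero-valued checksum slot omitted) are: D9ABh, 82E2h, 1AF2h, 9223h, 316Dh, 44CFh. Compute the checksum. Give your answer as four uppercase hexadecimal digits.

801F

One's-complement addition (fold any carry out of bit 15 back into bit 0):
  0xD9AB + 0x82E2 = 0x15C8D → wrap carry → 0x5C8E
  0x5C8E + 0x1AF2 = 0x07780
  0x7780 + 0x9223 = 0x109A3 → wrap carry → 0x09A4
  0x09A4 + 0x316D = 0x03B11
  0x3B11 + 0x44CF = 0x07FE0
One's-complement sum = 0x7FE0.
Checksum = ~0x7FE0 & 0xFFFF = 0x801F.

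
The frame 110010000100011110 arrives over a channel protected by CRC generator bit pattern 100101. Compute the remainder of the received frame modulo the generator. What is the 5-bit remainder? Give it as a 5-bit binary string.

00111

Modulo-2 division of 110010000100011110 by 100101:
  pos 0: 110010 XOR 100101 = 010111
  pos 1: 101110 XOR 100101 = 001011
  pos 3: 101100 XOR 100101 = 001001
  pos 5: 100110 XOR 100101 = 000011
  pos 9: 110011 XOR 100101 = 010110
  pos 10: 101101 XOR 100101 = 001000
  pos 12: 100010 XOR 100101 = 000111
Remainder = 00111 (nonzero — an error is detected).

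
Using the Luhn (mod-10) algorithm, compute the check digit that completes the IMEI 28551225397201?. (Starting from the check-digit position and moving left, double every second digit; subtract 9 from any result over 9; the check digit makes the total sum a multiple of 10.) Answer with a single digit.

Partial digits right→left: 1 0 2 7 9 3 5 2 2 1 5 5 8 2
Double every second digit counting from the check-digit position (so the 1st, 3rd, 5th, ... of the partial from the right).
  doubled (with −9 where >9): 2 4 9 1 4 1 7 → sum 28
  kept as-is: 0 7 3 2 1 5 2 → sum 20
Total = 28 + 20 = 48.
Check digit = (10 − (48 mod 10)) mod 10 = 2.

2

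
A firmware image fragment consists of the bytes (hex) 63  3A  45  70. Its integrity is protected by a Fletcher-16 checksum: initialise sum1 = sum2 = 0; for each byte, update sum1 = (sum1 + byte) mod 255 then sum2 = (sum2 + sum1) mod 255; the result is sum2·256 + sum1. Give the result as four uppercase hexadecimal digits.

3753

Running sums (mod 255):
  after byte 0 (63): sum1=99, sum2=99
  after byte 1 (3A): sum1=157, sum2=1
  after byte 2 (45): sum1=226, sum2=227
  after byte 3 (70): sum1=83, sum2=55
Checksum = sum2·256 + sum1 = 55·256 + 83 = 14163 = 0x3753.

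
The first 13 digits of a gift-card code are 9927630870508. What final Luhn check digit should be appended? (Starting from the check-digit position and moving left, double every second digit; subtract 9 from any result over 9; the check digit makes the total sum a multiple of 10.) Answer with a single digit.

4

Partial digits right→left: 8 0 5 0 7 8 0 3 6 7 2 9 9
Double every second digit counting from the check-digit position (so the 1st, 3rd, 5th, ... of the partial from the right).
  doubled (with −9 where >9): 7 1 5 0 3 4 9 → sum 29
  kept as-is: 0 0 8 3 7 9 → sum 27
Total = 29 + 27 = 56.
Check digit = (10 − (56 mod 10)) mod 10 = 4.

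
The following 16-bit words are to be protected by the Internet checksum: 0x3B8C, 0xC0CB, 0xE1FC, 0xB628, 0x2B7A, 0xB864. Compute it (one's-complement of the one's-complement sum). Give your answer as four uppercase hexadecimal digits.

87A3

One's-complement addition (fold any carry out of bit 15 back into bit 0):
  0x3B8C + 0xC0CB = 0x0FC57
  0xFC57 + 0xE1FC = 0x1DE53 → wrap carry → 0xDE54
  0xDE54 + 0xB628 = 0x1947C → wrap carry → 0x947D
  0x947D + 0x2B7A = 0x0BFF7
  0xBFF7 + 0xB864 = 0x1785B → wrap carry → 0x785C
One's-complement sum = 0x785C.
Checksum = ~0x785C & 0xFFFF = 0x87A3.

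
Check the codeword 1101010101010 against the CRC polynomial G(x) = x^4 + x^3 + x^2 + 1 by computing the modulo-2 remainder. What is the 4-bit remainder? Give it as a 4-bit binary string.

Modulo-2 division of 1101010101010 by 11101:
  pos 0: 11010 XOR 11101 = 00111
  pos 2: 11110 XOR 11101 = 00011
  pos 5: 11101 XOR 11101 = 00000
Remainder = 0010 (nonzero — an error is detected).

0010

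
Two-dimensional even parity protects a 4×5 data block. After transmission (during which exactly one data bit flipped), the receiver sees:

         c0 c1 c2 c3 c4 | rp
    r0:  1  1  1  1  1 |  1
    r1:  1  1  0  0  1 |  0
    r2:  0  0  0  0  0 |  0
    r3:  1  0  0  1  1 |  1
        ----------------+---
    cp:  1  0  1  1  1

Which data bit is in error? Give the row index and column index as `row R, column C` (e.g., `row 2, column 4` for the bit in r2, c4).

row 1, column 3

Recompute each row's even parity and compare to rp:
  r0: data parity 1, sent rp 1 → ok
  r1: data parity 1, sent rp 0 → mismatch
  r2: data parity 0, sent rp 0 → ok
  r3: data parity 1, sent rp 1 → ok
Recompute each column's even parity and compare to cp:
  c0: data parity 1, sent cp 1 → ok
  c1: data parity 0, sent cp 0 → ok
  c2: data parity 1, sent cp 1 → ok
  c3: data parity 0, sent cp 1 → mismatch
  c4: data parity 1, sent cp 1 → ok
Exactly one row (r1) and one column (c3) fail → the flipped bit is at their intersection.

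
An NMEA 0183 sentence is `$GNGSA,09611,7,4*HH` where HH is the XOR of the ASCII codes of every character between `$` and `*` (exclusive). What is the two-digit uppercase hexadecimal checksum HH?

4C

XOR the ASCII codes of the payload characters:
  'G' = 0x47 → acc = 0x47
  'N' = 0x4E → acc = 0x09
  'G' = 0x47 → acc = 0x4E
  'S' = 0x53 → acc = 0x1D
  'A' = 0x41 → acc = 0x5C
  ',' = 0x2C → acc = 0x70
  '0' = 0x30 → acc = 0x40
  '9' = 0x39 → acc = 0x79
  '6' = 0x36 → acc = 0x4F
  '1' = 0x31 → acc = 0x7E
  '1' = 0x31 → acc = 0x4F
  ',' = 0x2C → acc = 0x63
  '7' = 0x37 → acc = 0x54
  ',' = 0x2C → acc = 0x78
  '4' = 0x34 → acc = 0x4C
Checksum = 0x4C.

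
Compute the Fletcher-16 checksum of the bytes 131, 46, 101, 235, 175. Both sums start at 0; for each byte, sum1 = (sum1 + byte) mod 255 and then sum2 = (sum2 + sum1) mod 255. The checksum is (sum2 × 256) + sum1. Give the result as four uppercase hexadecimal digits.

Running sums (mod 255):
  after byte 0 (131): sum1=131, sum2=131
  after byte 1 (46): sum1=177, sum2=53
  after byte 2 (101): sum1=23, sum2=76
  after byte 3 (235): sum1=3, sum2=79
  after byte 4 (175): sum1=178, sum2=2
Checksum = sum2·256 + sum1 = 2·256 + 178 = 690 = 0x02B2.

02B2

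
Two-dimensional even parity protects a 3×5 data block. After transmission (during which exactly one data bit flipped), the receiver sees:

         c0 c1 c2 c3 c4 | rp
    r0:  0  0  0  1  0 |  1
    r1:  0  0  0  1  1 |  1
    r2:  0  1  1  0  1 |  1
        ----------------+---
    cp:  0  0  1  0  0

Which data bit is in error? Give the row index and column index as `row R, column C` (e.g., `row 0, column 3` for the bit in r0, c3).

row 1, column 1

Recompute each row's even parity and compare to rp:
  r0: data parity 1, sent rp 1 → ok
  r1: data parity 0, sent rp 1 → mismatch
  r2: data parity 1, sent rp 1 → ok
Recompute each column's even parity and compare to cp:
  c0: data parity 0, sent cp 0 → ok
  c1: data parity 1, sent cp 0 → mismatch
  c2: data parity 1, sent cp 1 → ok
  c3: data parity 0, sent cp 0 → ok
  c4: data parity 0, sent cp 0 → ok
Exactly one row (r1) and one column (c1) fail → the flipped bit is at their intersection.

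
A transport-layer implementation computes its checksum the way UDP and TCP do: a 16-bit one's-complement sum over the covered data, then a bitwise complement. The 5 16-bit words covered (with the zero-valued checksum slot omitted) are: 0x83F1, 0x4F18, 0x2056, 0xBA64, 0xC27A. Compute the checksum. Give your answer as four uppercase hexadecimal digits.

8FC0

One's-complement addition (fold any carry out of bit 15 back into bit 0):
  0x83F1 + 0x4F18 = 0x0D309
  0xD309 + 0x2056 = 0x0F35F
  0xF35F + 0xBA64 = 0x1ADC3 → wrap carry → 0xADC4
  0xADC4 + 0xC27A = 0x1703E → wrap carry → 0x703F
One's-complement sum = 0x703F.
Checksum = ~0x703F & 0xFFFF = 0x8FC0.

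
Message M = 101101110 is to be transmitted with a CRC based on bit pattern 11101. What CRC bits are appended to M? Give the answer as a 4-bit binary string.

0011

Append 4 zeros: 1011011100000. Divide by 11101 (XOR where the leading bit is 1):
  pos 0: 10110 XOR 11101 = 01011
  pos 1: 10111 XOR 11101 = 01010
  pos 2: 10101 XOR 11101 = 01000
  pos 3: 10001 XOR 11101 = 01100
  pos 4: 11000 XOR 11101 = 00101
  pos 6: 10100 XOR 11101 = 01001
  pos 7: 10010 XOR 11101 = 01111
  pos 8: 11110 XOR 11101 = 00011
Remainder (last 4 bits) = 0011. This is the CRC / FCS.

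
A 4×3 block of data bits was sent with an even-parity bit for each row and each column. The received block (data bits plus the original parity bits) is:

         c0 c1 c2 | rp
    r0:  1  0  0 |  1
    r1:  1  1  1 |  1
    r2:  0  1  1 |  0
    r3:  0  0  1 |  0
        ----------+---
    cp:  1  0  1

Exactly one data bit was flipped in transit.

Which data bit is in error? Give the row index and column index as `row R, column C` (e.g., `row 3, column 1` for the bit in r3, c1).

row 3, column 0

Recompute each row's even parity and compare to rp:
  r0: data parity 1, sent rp 1 → ok
  r1: data parity 1, sent rp 1 → ok
  r2: data parity 0, sent rp 0 → ok
  r3: data parity 1, sent rp 0 → mismatch
Recompute each column's even parity and compare to cp:
  c0: data parity 0, sent cp 1 → mismatch
  c1: data parity 0, sent cp 0 → ok
  c2: data parity 1, sent cp 1 → ok
Exactly one row (r3) and one column (c0) fail → the flipped bit is at their intersection.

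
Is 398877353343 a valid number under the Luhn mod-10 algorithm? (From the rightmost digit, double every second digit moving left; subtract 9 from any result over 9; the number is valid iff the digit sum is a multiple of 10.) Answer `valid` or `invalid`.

From the right, keep odd positions and double even positions (subtract 9 from any doubled value over 9):
  doubled (positions 2,4,...): 8 6 6 5 7 6 → sum 38
  kept (positions 1,3,...): 3 3 5 7 8 9 → sum 35
Total = 73.
73 mod 10 = 3, so the number is invalid.

invalid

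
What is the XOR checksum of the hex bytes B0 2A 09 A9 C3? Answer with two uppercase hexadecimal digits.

XOR the bytes together:
  start with 0xB0
  0xB0 ⊕ 0x2A = 0x9A
  0x9A ⊕ 0x09 = 0x93
  0x93 ⊕ 0xA9 = 0x3A
  0x3A ⊕ 0xC3 = 0xF9

F9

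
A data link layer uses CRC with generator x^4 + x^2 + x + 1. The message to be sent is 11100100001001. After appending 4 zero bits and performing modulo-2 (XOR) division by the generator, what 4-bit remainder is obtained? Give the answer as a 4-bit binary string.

0110

Append 4 zeros: 111001000010010000. Divide by 10111 (XOR where the leading bit is 1):
  pos 0: 11100 XOR 10111 = 01011
  pos 1: 10111 XOR 10111 = 00000
  pos 10: 10010 XOR 10111 = 00101
  pos 12: 10100 XOR 10111 = 00011
Remainder (last 4 bits) = 0110. This is the CRC / FCS.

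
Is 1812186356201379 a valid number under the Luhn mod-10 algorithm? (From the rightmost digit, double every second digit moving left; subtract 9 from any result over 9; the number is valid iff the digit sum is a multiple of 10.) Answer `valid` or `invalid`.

valid

From the right, keep odd positions and double even positions (subtract 9 from any doubled value over 9):
  doubled (positions 2,4,...): 5 2 4 1 3 2 2 2 → sum 21
  kept (positions 1,3,...): 9 3 0 6 3 8 2 8 → sum 39
Total = 60.
60 mod 10 = 0, so the number is valid.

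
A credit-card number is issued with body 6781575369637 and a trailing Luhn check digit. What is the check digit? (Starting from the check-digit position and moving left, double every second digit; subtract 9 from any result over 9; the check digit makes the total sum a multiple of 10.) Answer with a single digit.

Partial digits right→left: 7 3 6 9 6 3 5 7 5 1 8 7 6
Double every second digit counting from the check-digit position (so the 1st, 3rd, 5th, ... of the partial from the right).
  doubled (with −9 where >9): 5 3 3 1 1 7 3 → sum 23
  kept as-is: 3 9 3 7 1 7 → sum 30
Total = 23 + 30 = 53.
Check digit = (10 − (53 mod 10)) mod 10 = 7.

7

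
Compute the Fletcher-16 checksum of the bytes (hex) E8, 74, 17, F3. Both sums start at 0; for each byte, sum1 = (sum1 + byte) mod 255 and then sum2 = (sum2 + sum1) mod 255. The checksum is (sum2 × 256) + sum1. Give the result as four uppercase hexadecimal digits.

Running sums (mod 255):
  after byte 0 (E8): sum1=232, sum2=232
  after byte 1 (74): sum1=93, sum2=70
  after byte 2 (17): sum1=116, sum2=186
  after byte 3 (F3): sum1=104, sum2=35
Checksum = sum2·256 + sum1 = 35·256 + 104 = 9064 = 0x2368.

2368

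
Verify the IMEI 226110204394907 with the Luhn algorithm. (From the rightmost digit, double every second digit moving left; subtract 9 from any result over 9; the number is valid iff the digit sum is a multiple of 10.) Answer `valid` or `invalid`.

valid

From the right, keep odd positions and double even positions (subtract 9 from any doubled value over 9):
  doubled (positions 2,4,...): 0 8 6 0 0 2 4 → sum 20
  kept (positions 1,3,...): 7 9 9 4 2 1 6 2 → sum 40
Total = 60.
60 mod 10 = 0, so the number is valid.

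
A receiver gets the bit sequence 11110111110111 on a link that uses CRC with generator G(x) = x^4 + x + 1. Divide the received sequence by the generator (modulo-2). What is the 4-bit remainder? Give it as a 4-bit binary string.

1011

Modulo-2 division of 11110111110111 by 10011:
  pos 0: 11110 XOR 10011 = 01101
  pos 1: 11011 XOR 10011 = 01000
  pos 2: 10001 XOR 10011 = 00010
  pos 5: 10111 XOR 10011 = 00100
  pos 7: 10001 XOR 10011 = 00010
Remainder = 1011 (nonzero — an error is detected).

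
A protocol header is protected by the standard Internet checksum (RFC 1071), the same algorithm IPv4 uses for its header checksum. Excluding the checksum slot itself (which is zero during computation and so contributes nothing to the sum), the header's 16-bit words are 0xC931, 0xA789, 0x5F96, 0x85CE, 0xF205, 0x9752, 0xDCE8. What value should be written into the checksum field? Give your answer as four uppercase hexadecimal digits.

One's-complement addition (fold any carry out of bit 15 back into bit 0):
  0xC931 + 0xA789 = 0x170BA → wrap carry → 0x70BB
  0x70BB + 0x5F96 = 0x0D051
  0xD051 + 0x85CE = 0x1561F → wrap carry → 0x5620
  0x5620 + 0xF205 = 0x14825 → wrap carry → 0x4826
  0x4826 + 0x9752 = 0x0DF78
  0xDF78 + 0xDCE8 = 0x1BC60 → wrap carry → 0xBC61
One's-complement sum = 0xBC61.
Checksum = ~0xBC61 & 0xFFFF = 0x439E.

439E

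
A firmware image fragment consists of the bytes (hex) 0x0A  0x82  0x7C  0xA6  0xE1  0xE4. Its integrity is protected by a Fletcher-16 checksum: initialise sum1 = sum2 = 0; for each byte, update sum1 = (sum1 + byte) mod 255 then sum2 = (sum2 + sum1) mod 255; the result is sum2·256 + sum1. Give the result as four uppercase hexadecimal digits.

5776

Running sums (mod 255):
  after byte 0 (0x0A): sum1=10, sum2=10
  after byte 1 (0x82): sum1=140, sum2=150
  after byte 2 (0x7C): sum1=9, sum2=159
  after byte 3 (0xA6): sum1=175, sum2=79
  after byte 4 (0xE1): sum1=145, sum2=224
  after byte 5 (0xE4): sum1=118, sum2=87
Checksum = sum2·256 + sum1 = 87·256 + 118 = 22390 = 0x5776.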